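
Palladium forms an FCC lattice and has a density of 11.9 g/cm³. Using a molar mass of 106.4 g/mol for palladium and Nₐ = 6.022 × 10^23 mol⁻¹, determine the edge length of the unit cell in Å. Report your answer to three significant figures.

With Z = 4 atoms per FCC cell, a³ = Z·M/(N_A·ρ) = 4 × 106.4 / (6.022 × 10²³ × 11.90 g/cm³) = 5.939 × 10^-23 cm³.
a = (5.939 × 10^-23)^(1/3) = 3.902 × 10^-8 cm = 3.90 Å.

3.90 Å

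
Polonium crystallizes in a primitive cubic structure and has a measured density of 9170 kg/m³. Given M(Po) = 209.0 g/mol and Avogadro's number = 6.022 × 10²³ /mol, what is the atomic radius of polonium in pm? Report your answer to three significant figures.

For a simple cubic cell (Z = 1), a³ = Z·M/(N_A·ρ) = 1 × 209.0 / (6.022 × 10²³ × 9.170) = 3.785 × 10^-23 cm³, so a = 3.357 × 10^-8 cm = 335.7 pm.
Atoms touch along the cell edge, so a = 2r, so r = 0.5000 × a = 168 pm.

168 pm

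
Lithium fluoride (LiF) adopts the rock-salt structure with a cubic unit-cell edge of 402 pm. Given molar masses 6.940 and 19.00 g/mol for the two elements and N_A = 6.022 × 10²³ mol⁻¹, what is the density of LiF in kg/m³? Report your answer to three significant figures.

2650 kg/m³

The rock-salt structure contains Z = 4 formula units per cell; M(LiF) = 6.940 + 19.00 = 25.94 g/mol.
a³ = (4.020 × 10^-8 cm)³ = 6.496 × 10^-23 cm³.
ρ = 4 × 25.94 / (6.022 × 10²³ × 6.496 × 10^-23) = 2.652 g/cm³ = 2650 kg/m³.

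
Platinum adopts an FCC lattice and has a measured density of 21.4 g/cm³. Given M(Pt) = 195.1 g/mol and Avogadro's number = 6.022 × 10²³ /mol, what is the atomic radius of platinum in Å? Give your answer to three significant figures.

1.39 Å

For an FCC cell (Z = 4), a³ = Z·M/(N_A·ρ) = 4 × 195.1 / (6.022 × 10²³ × 21.40) = 6.056 × 10^-23 cm³, so a = 3.927 × 10^-8 cm = 3.927 Å.
Atoms touch along the face diagonal, so √2·a = 4r, so r = 0.3536 × a = 1.39 Å.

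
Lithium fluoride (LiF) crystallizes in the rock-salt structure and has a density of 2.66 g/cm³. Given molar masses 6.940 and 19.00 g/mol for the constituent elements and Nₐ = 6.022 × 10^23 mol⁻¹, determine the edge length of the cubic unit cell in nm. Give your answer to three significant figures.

M(LiF) = 25.94 g/mol; Z = 4 formula units per cell.
a³ = Z·M/(N_A·ρ) = 4 × 25.94 / (6.022 × 10²³ × 2.66) = 6.478 × 10^-23 cm³, so a = 4.016 × 10^-8 cm = 0.402 nm.

0.402 nm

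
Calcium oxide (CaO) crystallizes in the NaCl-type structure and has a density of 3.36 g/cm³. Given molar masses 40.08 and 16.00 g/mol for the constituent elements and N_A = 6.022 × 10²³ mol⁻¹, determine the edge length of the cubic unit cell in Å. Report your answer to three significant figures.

M(CaO) = 56.08 g/mol; Z = 4 formula units per cell.
a³ = Z·M/(N_A·ρ) = 4 × 56.08 / (6.022 × 10²³ × 3.36) = 1.109 × 10^-22 cm³, so a = 4.804 × 10^-8 cm = 4.80 Å.

4.80 Å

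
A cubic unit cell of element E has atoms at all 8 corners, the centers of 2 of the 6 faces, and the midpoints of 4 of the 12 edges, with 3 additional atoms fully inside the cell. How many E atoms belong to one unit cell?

Corner atoms are shared by 8 cells (1/8 each), face atoms by 2 (1/2 each), edge atoms by 4 (1/4 each), interior atoms are unshared.
Net atoms = 8 × 1/8 + 2 × 1/2 + 4 × 1/4 + 3 = 1 + 1 + 1 + 3 = 6.

6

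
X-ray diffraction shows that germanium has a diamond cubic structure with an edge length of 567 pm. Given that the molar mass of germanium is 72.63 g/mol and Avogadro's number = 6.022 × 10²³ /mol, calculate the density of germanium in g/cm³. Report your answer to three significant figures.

A diamond cubic unit cell contains Z = 8 atoms.
Cell volume: a³ = (567 pm)³ = (5.670 × 10^-8 cm)³ = 1.823 × 10^-22 cm³.
ρ = Z·M/(N_A·a³) = 8 × 72.63 / (6.022 × 10²³ × 1.823 × 10^-22) = 5.293 g/cm³.

5.29 g/cm³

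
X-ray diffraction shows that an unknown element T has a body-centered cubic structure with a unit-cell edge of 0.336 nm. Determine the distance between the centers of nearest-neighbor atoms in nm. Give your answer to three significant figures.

0.291 nm

In a BCC structure, atoms touch along the body diagonal, so √3·a = 4r; the nearest-neighbor distance equals 2r = 0.8660·a.
d = 0.8660 × 0.336 = 0.291 nm.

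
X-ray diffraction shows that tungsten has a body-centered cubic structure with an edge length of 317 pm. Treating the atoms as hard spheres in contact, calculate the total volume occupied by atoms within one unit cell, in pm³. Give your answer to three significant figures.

2.17 × 10^7 pm³

In a BCC lattice atoms touch along the body diagonal, so √3·a = 4r, so r = 0.4330a = 137.3 pm.
V_atoms = Z × (4/3)πr³ = 2 × (4/3)π × (137.3)³ = 2.17 × 10^7 pm³.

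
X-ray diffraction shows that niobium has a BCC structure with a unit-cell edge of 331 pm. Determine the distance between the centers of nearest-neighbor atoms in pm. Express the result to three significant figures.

287 pm

In a BCC structure, atoms touch along the body diagonal, so √3·a = 4r; the nearest-neighbor distance equals 2r = 0.8660·a.
d = 0.8660 × 331 = 287 pm.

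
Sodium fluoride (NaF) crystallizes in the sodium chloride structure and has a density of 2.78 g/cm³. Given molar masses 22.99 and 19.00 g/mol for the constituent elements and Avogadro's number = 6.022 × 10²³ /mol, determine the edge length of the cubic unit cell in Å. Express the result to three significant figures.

M(NaF) = 41.99 g/mol; Z = 4 formula units per cell.
a³ = Z·M/(N_A·ρ) = 4 × 41.99 / (6.022 × 10²³ × 2.78) = 1.003 × 10^-22 cm³, so a = 4.647 × 10^-8 cm = 4.65 Å.

4.65 Å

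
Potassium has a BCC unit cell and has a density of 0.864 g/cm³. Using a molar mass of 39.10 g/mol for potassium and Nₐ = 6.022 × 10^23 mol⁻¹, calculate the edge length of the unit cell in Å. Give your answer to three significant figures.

With Z = 2 atoms per BCC cell, a³ = Z·M/(N_A·ρ) = 2 × 39.10 / (6.022 × 10²³ × 0.8640 g/cm³) = 1.503 × 10^-22 cm³.
a = (1.503 × 10^-22)^(1/3) = 5.317 × 10^-8 cm = 5.32 Å.

5.32 Å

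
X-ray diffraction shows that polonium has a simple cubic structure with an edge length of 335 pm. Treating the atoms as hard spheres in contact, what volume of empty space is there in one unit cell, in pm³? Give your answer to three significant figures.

In a simple cubic lattice atoms touch along the cell edge, so a = 2r, so r = 0.5000a = 167.5 pm.
V_cell = a³ = 3.760 × 10^7 pm³; V_atoms = 1 × (4/3)πr³ = 1.968 × 10^7 pm³.
Empty space = 3.760 × 10^7 − 1.968 × 10^7 = 1.79 × 10^7 pm³.

1.79 × 10^7 pm³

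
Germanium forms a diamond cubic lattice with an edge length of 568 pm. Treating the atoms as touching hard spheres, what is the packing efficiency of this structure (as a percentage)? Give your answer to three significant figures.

In a diamond cubic lattice nearest neighbors lie along the body diagonal with √3·a = 8r, so r = 0.2165a = 123.0 pm.
Packing fraction = Z·(4/3)πr³ / a³ = 8 × (4/3)π × (123.0)³ / (568)³ = 0.3401 = 34.0%.

34.0%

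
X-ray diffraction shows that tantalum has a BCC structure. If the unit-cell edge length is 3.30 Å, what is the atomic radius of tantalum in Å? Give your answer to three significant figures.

In a BCC lattice, atoms touch along the body diagonal, so √3·a = 4r.
r = √3·a/4 = 1.7321 × 3.30 / 4 = 1.43 Å.

1.43 Å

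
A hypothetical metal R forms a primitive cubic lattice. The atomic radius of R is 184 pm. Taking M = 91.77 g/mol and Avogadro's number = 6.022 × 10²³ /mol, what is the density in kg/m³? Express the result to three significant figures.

3060 kg/m³

In a simple cubic lattice, atoms touch along the cell edge, so a = 2r, giving a = 368.0 pm = 3.680 × 10^-8 cm.
With Z = 1, ρ = Z·M/(N_A·a³) = 1 × 91.77 / (6.022 × 10²³ × 4.984 × 10^-23) = 3.058 g/cm³ = 3060 kg/m³.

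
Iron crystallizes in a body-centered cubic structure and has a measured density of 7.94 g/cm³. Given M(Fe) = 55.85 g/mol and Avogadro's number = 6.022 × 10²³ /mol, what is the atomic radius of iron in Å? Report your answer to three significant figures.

1.24 Å

For a BCC cell (Z = 2), a³ = Z·M/(N_A·ρ) = 2 × 55.85 / (6.022 × 10²³ × 7.940) = 2.336 × 10^-23 cm³, so a = 2.859 × 10^-8 cm = 2.859 Å.
Atoms touch along the body diagonal, so √3·a = 4r, so r = 0.4330 × a = 1.24 Å.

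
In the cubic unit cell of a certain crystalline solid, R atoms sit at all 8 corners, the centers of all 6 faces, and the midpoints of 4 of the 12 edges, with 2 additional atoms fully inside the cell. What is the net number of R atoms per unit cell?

Corner atoms are shared by 8 cells (1/8 each), face atoms by 2 (1/2 each), edge atoms by 4 (1/4 each), interior atoms are unshared.
Net atoms = 8 × 1/8 + 6 × 1/2 + 4 × 1/4 + 2 = 1 + 3 + 1 + 2 = 7.

7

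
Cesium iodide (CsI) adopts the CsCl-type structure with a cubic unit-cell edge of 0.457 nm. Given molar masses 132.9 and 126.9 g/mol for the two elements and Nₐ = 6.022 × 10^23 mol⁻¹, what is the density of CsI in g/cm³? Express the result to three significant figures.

4.52 g/cm³

The CsCl-type structure contains Z = 1 formula unit per cell; M(CsI) = 132.9 + 126.9 = 259.8 g/mol.
a³ = (4.570 × 10^-8 cm)³ = 9.544 × 10^-23 cm³.
ρ = 1 × 259.8 / (6.022 × 10²³ × 9.544 × 10^-23) = 4.520 g/cm³.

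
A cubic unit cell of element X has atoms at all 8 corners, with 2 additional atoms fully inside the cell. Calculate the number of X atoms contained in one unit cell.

3

Corner atoms are shared by 8 cells (1/8 each), interior atoms are unshared.
Net atoms = 8 × 1/8 + 2 = 1 + 2 = 3.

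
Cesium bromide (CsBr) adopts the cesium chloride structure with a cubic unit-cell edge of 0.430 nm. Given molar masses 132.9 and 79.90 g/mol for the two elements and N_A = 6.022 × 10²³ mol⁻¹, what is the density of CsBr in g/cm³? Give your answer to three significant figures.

The cesium chloride structure contains Z = 1 formula unit per cell; M(CsBr) = 132.9 + 79.90 = 212.8 g/mol.
a³ = (4.300 × 10^-8 cm)³ = 7.951 × 10^-23 cm³.
ρ = 1 × 212.8 / (6.022 × 10²³ × 7.951 × 10^-23) = 4.445 g/cm³.

4.44 g/cm³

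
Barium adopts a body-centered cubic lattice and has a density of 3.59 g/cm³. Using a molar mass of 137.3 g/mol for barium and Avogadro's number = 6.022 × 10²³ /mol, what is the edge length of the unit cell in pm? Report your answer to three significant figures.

With Z = 2 atoms per BCC cell, a³ = Z·M/(N_A·ρ) = 2 × 137.3 / (6.022 × 10²³ × 3.590 g/cm³) = 1.270 × 10^-22 cm³.
a = (1.270 × 10^-22)^(1/3) = 5.027 × 10^-8 cm = 503 pm.

503 pm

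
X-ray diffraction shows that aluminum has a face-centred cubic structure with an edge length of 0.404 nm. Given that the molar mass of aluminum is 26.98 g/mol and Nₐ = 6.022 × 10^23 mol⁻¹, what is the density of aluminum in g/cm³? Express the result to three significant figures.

An FCC unit cell contains Z = 4 atoms.
Cell volume: a³ = (0.404 nm)³ = (4.040 × 10^-8 cm)³ = 6.594 × 10^-23 cm³.
ρ = Z·M/(N_A·a³) = 4 × 26.98 / (6.022 × 10²³ × 6.594 × 10^-23) = 2.718 g/cm³.

2.72 g/cm³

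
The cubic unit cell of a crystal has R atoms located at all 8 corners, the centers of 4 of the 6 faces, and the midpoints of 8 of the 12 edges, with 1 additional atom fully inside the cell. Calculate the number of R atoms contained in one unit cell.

6

Corner atoms are shared by 8 cells (1/8 each), face atoms by 2 (1/2 each), edge atoms by 4 (1/4 each), interior atoms are unshared.
Net atoms = 8 × 1/8 + 4 × 1/2 + 8 × 1/4 + 1 = 1 + 2 + 2 + 1 = 6.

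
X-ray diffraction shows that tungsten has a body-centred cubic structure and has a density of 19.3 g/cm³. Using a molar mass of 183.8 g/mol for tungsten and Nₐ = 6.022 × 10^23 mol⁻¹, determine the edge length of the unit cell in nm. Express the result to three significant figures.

With Z = 2 atoms per BCC cell, a³ = Z·M/(N_A·ρ) = 2 × 183.8 / (6.022 × 10²³ × 19.30 g/cm³) = 3.163 × 10^-23 cm³.
a = (3.163 × 10^-23)^(1/3) = 3.162 × 10^-8 cm = 0.316 nm.

0.316 nm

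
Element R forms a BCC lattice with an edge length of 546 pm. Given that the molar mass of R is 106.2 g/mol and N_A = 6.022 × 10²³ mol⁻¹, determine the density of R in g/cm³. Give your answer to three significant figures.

A BCC unit cell contains Z = 2 atoms.
Cell volume: a³ = (546 pm)³ = (5.460 × 10^-8 cm)³ = 1.628 × 10^-22 cm³.
ρ = Z·M/(N_A·a³) = 2 × 106.2 / (6.022 × 10²³ × 1.628 × 10^-22) = 2.167 g/cm³.

2.17 g/cm³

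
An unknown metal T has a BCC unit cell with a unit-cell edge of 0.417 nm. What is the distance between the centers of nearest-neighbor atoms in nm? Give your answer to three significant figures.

0.361 nm

In a BCC structure, atoms touch along the body diagonal, so √3·a = 4r; the nearest-neighbor distance equals 2r = 0.8660·a.
d = 0.8660 × 0.417 = 0.361 nm.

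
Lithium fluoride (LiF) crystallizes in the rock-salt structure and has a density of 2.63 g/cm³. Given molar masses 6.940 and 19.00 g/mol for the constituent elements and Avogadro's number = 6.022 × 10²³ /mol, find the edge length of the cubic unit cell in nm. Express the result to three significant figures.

0.403 nm

M(LiF) = 25.94 g/mol; Z = 4 formula units per cell.
a³ = Z·M/(N_A·ρ) = 4 × 25.94 / (6.022 × 10²³ × 2.63) = 6.551 × 10^-23 cm³, so a = 4.031 × 10^-8 cm = 0.403 nm.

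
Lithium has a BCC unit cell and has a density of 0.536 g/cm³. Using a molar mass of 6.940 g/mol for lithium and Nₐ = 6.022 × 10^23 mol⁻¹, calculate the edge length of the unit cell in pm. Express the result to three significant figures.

350 pm

With Z = 2 atoms per BCC cell, a³ = Z·M/(N_A·ρ) = 2 × 6.940 / (6.022 × 10²³ × 0.5360 g/cm³) = 4.300 × 10^-23 cm³.
a = (4.300 × 10^-23)^(1/3) = 3.503 × 10^-8 cm = 350 pm.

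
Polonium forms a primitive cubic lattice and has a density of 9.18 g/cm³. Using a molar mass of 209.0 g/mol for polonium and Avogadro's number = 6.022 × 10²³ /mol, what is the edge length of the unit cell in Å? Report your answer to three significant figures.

With Z = 1 atom per simple cubic cell, a³ = Z·M/(N_A·ρ) = 1 × 209.0 / (6.022 × 10²³ × 9.180 g/cm³) = 3.781 × 10^-23 cm³.
a = (3.781 × 10^-23)^(1/3) = 3.356 × 10^-8 cm = 3.36 Å.

3.36 Å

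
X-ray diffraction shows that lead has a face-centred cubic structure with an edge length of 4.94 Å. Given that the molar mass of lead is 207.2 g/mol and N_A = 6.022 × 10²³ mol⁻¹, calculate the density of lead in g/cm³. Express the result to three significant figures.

11.4 g/cm³

An FCC unit cell contains Z = 4 atoms.
Cell volume: a³ = (4.94 Å)³ = (4.940 × 10^-8 cm)³ = 1.206 × 10^-22 cm³.
ρ = Z·M/(N_A·a³) = 4 × 207.2 / (6.022 × 10²³ × 1.206 × 10^-22) = 11.42 g/cm³.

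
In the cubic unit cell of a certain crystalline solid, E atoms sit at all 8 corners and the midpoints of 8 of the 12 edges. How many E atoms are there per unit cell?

Corner atoms are shared by 8 cells (1/8 each), edge atoms by 4 (1/4 each).
Net atoms = 8 × 1/8 + 8 × 1/4 = 1 + 2 = 3.

3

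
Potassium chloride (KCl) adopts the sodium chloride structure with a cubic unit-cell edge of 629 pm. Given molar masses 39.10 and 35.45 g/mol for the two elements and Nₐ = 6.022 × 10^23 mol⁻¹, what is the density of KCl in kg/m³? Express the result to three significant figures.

The sodium chloride structure contains Z = 4 formula units per cell; M(KCl) = 39.10 + 35.45 = 74.55 g/mol.
a³ = (6.290 × 10^-8 cm)³ = 2.489 × 10^-22 cm³.
ρ = 4 × 74.55 / (6.022 × 10²³ × 2.489 × 10^-22) = 1.990 g/cm³ = 1990 kg/m³.

1990 kg/m³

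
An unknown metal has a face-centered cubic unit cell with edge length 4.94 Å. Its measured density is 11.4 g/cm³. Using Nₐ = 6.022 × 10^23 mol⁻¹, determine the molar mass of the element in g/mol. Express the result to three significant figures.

207 g/mol

An FCC cell has Z = 4 atoms; a = 4.940 × 10^-8 cm.
M = ρ·N_A·a³/Z = 11.4 × 6.022 × 10²³ × 1.206 × 10^-22 / 4 = 207 g/mol.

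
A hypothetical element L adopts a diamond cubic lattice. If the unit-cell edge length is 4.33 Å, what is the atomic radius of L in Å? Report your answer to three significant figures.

In a diamond cubic lattice, nearest neighbors lie along the body diagonal with √3·a = 8r.
r = √3·a/8 = 1.7321 × 4.33 / 8 = 0.937 Å.

0.937 Å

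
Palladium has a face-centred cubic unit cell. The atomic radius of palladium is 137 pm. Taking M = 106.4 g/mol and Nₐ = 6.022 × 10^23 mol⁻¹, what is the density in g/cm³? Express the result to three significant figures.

12.1 g/cm³

In an FCC lattice, atoms touch along the face diagonal, so √2·a = 4r, giving a = 387.5 pm = 3.875 × 10^-8 cm.
With Z = 4, ρ = Z·M/(N_A·a³) = 4 × 106.4 / (6.022 × 10²³ × 5.818 × 10^-23) = 12.15 g/cm³.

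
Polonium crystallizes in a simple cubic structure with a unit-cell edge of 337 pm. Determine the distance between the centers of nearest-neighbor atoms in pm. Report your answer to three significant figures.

In a simple cubic structure, atoms touch along the cell edge, so a = 2r; the nearest-neighbor distance equals 2r = 1.000·a.
d = 1.000 × 337 = 337 pm.

337 pm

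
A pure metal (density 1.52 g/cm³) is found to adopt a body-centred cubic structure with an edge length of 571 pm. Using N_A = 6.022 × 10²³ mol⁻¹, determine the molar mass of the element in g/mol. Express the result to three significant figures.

85.2 g/mol

A BCC cell has Z = 2 atoms; a = 5.710 × 10^-8 cm.
M = ρ·N_A·a³/Z = 1.52 × 6.022 × 10²³ × 1.862 × 10^-22 / 2 = 85.2 g/mol.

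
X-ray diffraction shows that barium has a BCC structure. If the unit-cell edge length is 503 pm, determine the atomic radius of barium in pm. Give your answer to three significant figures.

In a BCC lattice, atoms touch along the body diagonal, so √3·a = 4r.
r = √3·a/4 = 1.7321 × 503 / 4 = 218 pm.

218 pm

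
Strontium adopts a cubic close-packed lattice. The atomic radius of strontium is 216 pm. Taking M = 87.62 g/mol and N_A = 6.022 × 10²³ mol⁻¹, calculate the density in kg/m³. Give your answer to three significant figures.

In an FCC lattice, atoms touch along the face diagonal, so √2·a = 4r, giving a = 610.9 pm = 6.109 × 10^-8 cm.
With Z = 4, ρ = Z·M/(N_A·a³) = 4 × 87.62 / (6.022 × 10²³ × 2.280 × 10^-22) = 2.552 g/cm³ = 2550 kg/m³.

2550 kg/m³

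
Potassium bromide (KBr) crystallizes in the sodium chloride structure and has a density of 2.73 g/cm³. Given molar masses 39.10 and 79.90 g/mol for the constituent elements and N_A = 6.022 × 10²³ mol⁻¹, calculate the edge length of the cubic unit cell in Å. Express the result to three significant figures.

M(KBr) = 119.0 g/mol; Z = 4 formula units per cell.
a³ = Z·M/(N_A·ρ) = 4 × 119.0 / (6.022 × 10²³ × 2.73) = 2.895 × 10^-22 cm³, so a = 6.616 × 10^-8 cm = 6.62 Å.

6.62 Å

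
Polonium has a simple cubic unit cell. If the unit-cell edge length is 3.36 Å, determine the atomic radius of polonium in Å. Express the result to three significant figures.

1.68 Å

In a simple cubic lattice, atoms touch along the cell edge, so a = 2r.
r = a/2 = 3.36/2 = 1.68 Å.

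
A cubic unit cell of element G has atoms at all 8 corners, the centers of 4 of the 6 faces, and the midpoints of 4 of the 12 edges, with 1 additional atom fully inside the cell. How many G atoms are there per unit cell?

5

Corner atoms are shared by 8 cells (1/8 each), face atoms by 2 (1/2 each), edge atoms by 4 (1/4 each), interior atoms are unshared.
Net atoms = 8 × 1/8 + 4 × 1/2 + 4 × 1/4 + 1 = 1 + 2 + 1 + 1 = 5.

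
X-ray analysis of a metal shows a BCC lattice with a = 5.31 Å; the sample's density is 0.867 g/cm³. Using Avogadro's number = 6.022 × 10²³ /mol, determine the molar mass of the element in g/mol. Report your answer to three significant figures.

39.1 g/mol

A BCC cell has Z = 2 atoms; a = 5.310 × 10^-8 cm.
M = ρ·N_A·a³/Z = 0.867 × 6.022 × 10²³ × 1.497 × 10^-22 / 2 = 39.1 g/mol.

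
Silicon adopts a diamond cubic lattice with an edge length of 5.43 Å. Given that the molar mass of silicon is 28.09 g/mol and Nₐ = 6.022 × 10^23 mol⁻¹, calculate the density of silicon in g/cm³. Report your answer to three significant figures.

A diamond cubic unit cell contains Z = 8 atoms.
Cell volume: a³ = (5.43 Å)³ = (5.430 × 10^-8 cm)³ = 1.601 × 10^-22 cm³.
ρ = Z·M/(N_A·a³) = 8 × 28.09 / (6.022 × 10²³ × 1.601 × 10^-22) = 2.331 g/cm³.

2.33 g/cm³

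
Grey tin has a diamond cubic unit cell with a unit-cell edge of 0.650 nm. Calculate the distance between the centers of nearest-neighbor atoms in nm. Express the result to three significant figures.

0.281 nm

In a diamond cubic structure, nearest neighbors lie along the body diagonal with √3·a = 8r; the nearest-neighbor distance equals 2r = 0.4330·a.
d = 0.4330 × 0.650 = 0.281 nm.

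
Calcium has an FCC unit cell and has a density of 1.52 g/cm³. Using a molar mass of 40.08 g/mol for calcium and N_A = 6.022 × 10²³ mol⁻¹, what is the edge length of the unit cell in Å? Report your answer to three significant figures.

With Z = 4 atoms per FCC cell, a³ = Z·M/(N_A·ρ) = 4 × 40.08 / (6.022 × 10²³ × 1.520 g/cm³) = 1.751 × 10^-22 cm³.
a = (1.751 × 10^-22)^(1/3) = 5.595 × 10^-8 cm = 5.60 Å.

5.60 Å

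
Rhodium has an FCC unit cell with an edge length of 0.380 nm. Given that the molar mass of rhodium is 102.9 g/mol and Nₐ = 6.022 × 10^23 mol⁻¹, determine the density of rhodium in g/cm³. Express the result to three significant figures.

12.5 g/cm³

An FCC unit cell contains Z = 4 atoms.
Cell volume: a³ = (0.380 nm)³ = (3.800 × 10^-8 cm)³ = 5.487 × 10^-23 cm³.
ρ = Z·M/(N_A·a³) = 4 × 102.9 / (6.022 × 10²³ × 5.487 × 10^-23) = 12.46 g/cm³.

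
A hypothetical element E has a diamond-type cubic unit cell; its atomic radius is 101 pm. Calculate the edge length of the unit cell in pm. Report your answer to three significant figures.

In a diamond cubic lattice, nearest neighbors lie along the body diagonal with √3·a = 8r.
a = 8r/√3 = 8 × 101 / 1.7321 = 466 pm.

466 pm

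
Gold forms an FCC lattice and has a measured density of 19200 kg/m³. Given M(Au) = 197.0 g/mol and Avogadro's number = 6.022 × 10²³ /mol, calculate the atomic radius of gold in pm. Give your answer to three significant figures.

For an FCC cell (Z = 4), a³ = Z·M/(N_A·ρ) = 4 × 197.0 / (6.022 × 10²³ × 19.20) = 6.815 × 10^-23 cm³, so a = 4.085 × 10^-8 cm = 408.5 pm.
Atoms touch along the face diagonal, so √2·a = 4r, so r = 0.3536 × a = 144 pm.

144 pm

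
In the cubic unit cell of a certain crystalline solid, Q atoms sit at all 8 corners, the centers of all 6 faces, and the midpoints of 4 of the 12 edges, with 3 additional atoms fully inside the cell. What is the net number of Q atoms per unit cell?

Corner atoms are shared by 8 cells (1/8 each), face atoms by 2 (1/2 each), edge atoms by 4 (1/4 each), interior atoms are unshared.
Net atoms = 8 × 1/8 + 6 × 1/2 + 4 × 1/4 + 3 = 1 + 3 + 1 + 3 = 8.

8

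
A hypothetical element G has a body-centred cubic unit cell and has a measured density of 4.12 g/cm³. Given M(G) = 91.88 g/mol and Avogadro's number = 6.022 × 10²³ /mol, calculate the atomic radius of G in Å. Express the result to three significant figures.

1.82 Å

For a BCC cell (Z = 2), a³ = Z·M/(N_A·ρ) = 2 × 91.88 / (6.022 × 10²³ × 4.120) = 7.406 × 10^-23 cm³, so a = 4.200 × 10^-8 cm = 4.200 Å.
Atoms touch along the body diagonal, so √3·a = 4r, so r = 0.4330 × a = 1.82 Å.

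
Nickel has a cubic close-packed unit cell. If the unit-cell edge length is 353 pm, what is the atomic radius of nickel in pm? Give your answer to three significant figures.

In an FCC lattice, atoms touch along the face diagonal, so √2·a = 4r.
r = √2·a/4 = 1.4142 × 353 / 4 = 125 pm.

125 pm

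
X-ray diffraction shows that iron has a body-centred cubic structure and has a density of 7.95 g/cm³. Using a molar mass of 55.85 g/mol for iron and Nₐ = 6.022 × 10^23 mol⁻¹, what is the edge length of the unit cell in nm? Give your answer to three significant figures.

0.286 nm

With Z = 2 atoms per BCC cell, a³ = Z·M/(N_A·ρ) = 2 × 55.85 / (6.022 × 10²³ × 7.950 g/cm³) = 2.333 × 10^-23 cm³.
a = (2.333 × 10^-23)^(1/3) = 2.857 × 10^-8 cm = 0.286 nm.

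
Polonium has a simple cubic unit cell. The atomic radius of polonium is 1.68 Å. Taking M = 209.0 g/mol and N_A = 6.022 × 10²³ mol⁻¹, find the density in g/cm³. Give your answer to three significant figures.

In a simple cubic lattice, atoms touch along the cell edge, so a = 2r, giving a = 3.360 Å = 3.360 × 10^-8 cm.
With Z = 1, ρ = Z·M/(N_A·a³) = 1 × 209.0 / (6.022 × 10²³ × 3.793 × 10^-23) = 9.149 g/cm³.

9.15 g/cm³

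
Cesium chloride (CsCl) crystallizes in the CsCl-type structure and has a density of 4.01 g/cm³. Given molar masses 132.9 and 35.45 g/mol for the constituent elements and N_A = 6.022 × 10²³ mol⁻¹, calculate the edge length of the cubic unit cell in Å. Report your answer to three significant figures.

M(CsCl) = 168.35 g/mol; Z = 1 formula unit per cell.
a³ = Z·M/(N_A·ρ) = 1 × 168.35 / (6.022 × 10²³ × 4.01) = 6.972 × 10^-23 cm³, so a = 4.116 × 10^-8 cm = 4.12 Å.

4.12 Å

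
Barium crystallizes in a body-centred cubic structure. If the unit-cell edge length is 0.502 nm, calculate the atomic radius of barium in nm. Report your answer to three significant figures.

In a BCC lattice, atoms touch along the body diagonal, so √3·a = 4r.
r = √3·a/4 = 1.7321 × 0.502 / 4 = 0.217 nm.

0.217 nm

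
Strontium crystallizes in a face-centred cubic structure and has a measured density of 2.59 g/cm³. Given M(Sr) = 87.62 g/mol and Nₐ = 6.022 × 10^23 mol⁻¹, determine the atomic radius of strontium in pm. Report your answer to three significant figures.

215 pm

For an FCC cell (Z = 4), a³ = Z·M/(N_A·ρ) = 4 × 87.62 / (6.022 × 10²³ × 2.590) = 2.247 × 10^-22 cm³, so a = 6.080 × 10^-8 cm = 608.0 pm.
Atoms touch along the face diagonal, so √2·a = 4r, so r = 0.3536 × a = 215 pm.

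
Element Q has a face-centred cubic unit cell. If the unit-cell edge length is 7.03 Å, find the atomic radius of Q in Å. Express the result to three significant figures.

In an FCC lattice, atoms touch along the face diagonal, so √2·a = 4r.
r = √2·a/4 = 1.4142 × 7.03 / 4 = 2.49 Å.

2.49 Å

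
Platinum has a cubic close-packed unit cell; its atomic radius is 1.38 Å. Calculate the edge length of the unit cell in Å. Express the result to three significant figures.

3.90 Å

In an FCC lattice, atoms touch along the face diagonal, so √2·a = 4r.
a = 4r/√2 = 4 × 1.38 / 1.4142 = 3.90 Å.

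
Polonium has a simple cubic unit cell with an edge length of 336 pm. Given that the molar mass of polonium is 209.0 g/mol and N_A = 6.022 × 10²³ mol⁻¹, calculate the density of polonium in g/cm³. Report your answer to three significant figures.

9.15 g/cm³

A simple cubic unit cell contains Z = 1 atom.
Cell volume: a³ = (336 pm)³ = (3.360 × 10^-8 cm)³ = 3.793 × 10^-23 cm³.
ρ = Z·M/(N_A·a³) = 1 × 209.0 / (6.022 × 10²³ × 3.793 × 10^-23) = 9.149 g/cm³.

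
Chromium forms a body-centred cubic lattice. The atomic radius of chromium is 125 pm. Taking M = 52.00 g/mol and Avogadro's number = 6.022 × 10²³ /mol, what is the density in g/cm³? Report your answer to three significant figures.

In a BCC lattice, atoms touch along the body diagonal, so √3·a = 4r, giving a = 288.7 pm = 2.887 × 10^-8 cm.
With Z = 2, ρ = Z·M/(N_A·a³) = 2 × 52.00 / (6.022 × 10²³ × 2.406 × 10^-23) = 7.179 g/cm³.

7.18 g/cm³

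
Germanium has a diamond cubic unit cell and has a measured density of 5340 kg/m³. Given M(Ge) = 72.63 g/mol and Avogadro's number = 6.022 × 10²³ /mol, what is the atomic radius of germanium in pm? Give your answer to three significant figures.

122 pm

For a diamond cubic cell (Z = 8), a³ = Z·M/(N_A·ρ) = 8 × 72.63 / (6.022 × 10²³ × 5.340) = 1.807 × 10^-22 cm³, so a = 5.653 × 10^-8 cm = 565.3 pm.
Nearest neighbors lie along the body diagonal with √3·a = 8r, so r = 0.2165 × a = 122 pm.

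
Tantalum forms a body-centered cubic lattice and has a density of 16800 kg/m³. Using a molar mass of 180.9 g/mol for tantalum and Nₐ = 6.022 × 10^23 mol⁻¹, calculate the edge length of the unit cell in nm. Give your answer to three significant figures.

With Z = 2 atoms per BCC cell, a³ = Z·M/(N_A·ρ) = 2 × 180.9 / (6.022 × 10²³ × 16.80 g/cm³) = 3.576 × 10^-23 cm³.
a = (3.576 × 10^-23)^(1/3) = 3.295 × 10^-8 cm = 0.329 nm.

0.329 nm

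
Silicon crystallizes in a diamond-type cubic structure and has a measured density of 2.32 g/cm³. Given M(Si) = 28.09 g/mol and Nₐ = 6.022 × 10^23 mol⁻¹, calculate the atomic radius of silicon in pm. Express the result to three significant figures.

118 pm

For a diamond cubic cell (Z = 8), a³ = Z·M/(N_A·ρ) = 8 × 28.09 / (6.022 × 10²³ × 2.320) = 1.608 × 10^-22 cm³, so a = 5.438 × 10^-8 cm = 543.8 pm.
Nearest neighbors lie along the body diagonal with √3·a = 8r, so r = 0.2165 × a = 118 pm.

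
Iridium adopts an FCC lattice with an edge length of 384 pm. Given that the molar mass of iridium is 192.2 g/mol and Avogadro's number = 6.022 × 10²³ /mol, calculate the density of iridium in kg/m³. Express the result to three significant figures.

An FCC unit cell contains Z = 4 atoms.
Cell volume: a³ = (384 pm)³ = (3.840 × 10^-8 cm)³ = 5.662 × 10^-23 cm³.
ρ = Z·M/(N_A·a³) = 4 × 192.2 / (6.022 × 10²³ × 5.662 × 10^-23) = 22.55 g/cm³ = 22500 kg/m³.

22500 kg/m³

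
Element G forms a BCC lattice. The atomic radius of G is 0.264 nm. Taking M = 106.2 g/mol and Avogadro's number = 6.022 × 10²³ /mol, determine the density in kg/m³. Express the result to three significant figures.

1560 kg/m³

In a BCC lattice, atoms touch along the body diagonal, so √3·a = 4r, giving a = 0.6097 nm = 6.097 × 10^-8 cm.
With Z = 2, ρ = Z·M/(N_A·a³) = 2 × 106.2 / (6.022 × 10²³ × 2.266 × 10^-22) = 1.556 g/cm³ = 1560 kg/m³.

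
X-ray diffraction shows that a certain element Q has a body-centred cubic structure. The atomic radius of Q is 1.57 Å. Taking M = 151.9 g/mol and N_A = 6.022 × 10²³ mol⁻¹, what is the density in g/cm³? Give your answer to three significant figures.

In a BCC lattice, atoms touch along the body diagonal, so √3·a = 4r, giving a = 3.626 Å = 3.626 × 10^-8 cm.
With Z = 2, ρ = Z·M/(N_A·a³) = 2 × 151.9 / (6.022 × 10²³ × 4.766 × 10^-23) = 10.58 g/cm³.

10.6 g/cm³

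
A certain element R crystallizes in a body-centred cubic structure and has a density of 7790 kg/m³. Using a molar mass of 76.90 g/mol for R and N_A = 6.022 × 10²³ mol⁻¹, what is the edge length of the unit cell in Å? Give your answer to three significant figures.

3.20 Å

With Z = 2 atoms per BCC cell, a³ = Z·M/(N_A·ρ) = 2 × 76.90 / (6.022 × 10²³ × 7.790 g/cm³) = 3.279 × 10^-23 cm³.
a = (3.279 × 10^-23)^(1/3) = 3.201 × 10^-8 cm = 3.20 Å.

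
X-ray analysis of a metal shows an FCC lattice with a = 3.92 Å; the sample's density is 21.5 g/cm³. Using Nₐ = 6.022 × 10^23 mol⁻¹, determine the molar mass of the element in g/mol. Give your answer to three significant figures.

An FCC cell has Z = 4 atoms; a = 3.920 × 10^-8 cm.
M = ρ·N_A·a³/Z = 21.5 × 6.022 × 10²³ × 6.024 × 10^-23 / 4 = 195 g/mol.

195 g/mol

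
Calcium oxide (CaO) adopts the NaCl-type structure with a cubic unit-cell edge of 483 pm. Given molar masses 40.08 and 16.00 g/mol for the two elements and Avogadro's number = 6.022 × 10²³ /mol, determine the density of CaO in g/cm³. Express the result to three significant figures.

3.31 g/cm³

The NaCl-type structure contains Z = 4 formula units per cell; M(CaO) = 40.08 + 16.00 = 56.08 g/mol.
a³ = (4.830 × 10^-8 cm)³ = 1.127 × 10^-22 cm³.
ρ = 4 × 56.08 / (6.022 × 10²³ × 1.127 × 10^-22) = 3.306 g/cm³.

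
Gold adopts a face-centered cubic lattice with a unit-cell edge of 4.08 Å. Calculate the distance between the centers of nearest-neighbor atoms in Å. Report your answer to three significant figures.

In an FCC structure, atoms touch along the face diagonal, so √2·a = 4r; the nearest-neighbor distance equals 2r = 0.7071·a.
d = 0.7071 × 4.08 = 2.88 Å.

2.88 Å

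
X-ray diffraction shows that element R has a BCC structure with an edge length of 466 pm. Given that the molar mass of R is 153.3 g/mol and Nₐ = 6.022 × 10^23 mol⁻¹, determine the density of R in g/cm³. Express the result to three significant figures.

5.03 g/cm³

A BCC unit cell contains Z = 2 atoms.
Cell volume: a³ = (466 pm)³ = (4.660 × 10^-8 cm)³ = 1.012 × 10^-22 cm³.
ρ = Z·M/(N_A·a³) = 2 × 153.3 / (6.022 × 10²³ × 1.012 × 10^-22) = 5.031 g/cm³.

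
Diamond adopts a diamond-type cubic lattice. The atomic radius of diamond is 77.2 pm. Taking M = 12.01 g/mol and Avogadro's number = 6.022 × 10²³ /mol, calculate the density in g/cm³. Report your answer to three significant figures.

In a diamond cubic lattice, nearest neighbors lie along the body diagonal with √3·a = 8r, giving a = 356.6 pm = 3.566 × 10^-8 cm.
With Z = 8, ρ = Z·M/(N_A·a³) = 8 × 12.01 / (6.022 × 10²³ × 4.534 × 10^-23) = 3.519 g/cm³.

3.52 g/cm³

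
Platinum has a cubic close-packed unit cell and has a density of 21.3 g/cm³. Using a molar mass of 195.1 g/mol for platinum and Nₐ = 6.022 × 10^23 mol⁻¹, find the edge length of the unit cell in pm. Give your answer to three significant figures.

With Z = 4 atoms per FCC cell, a³ = Z·M/(N_A·ρ) = 4 × 195.1 / (6.022 × 10²³ × 21.30 g/cm³) = 6.084 × 10^-23 cm³.
a = (6.084 × 10^-23)^(1/3) = 3.933 × 10^-8 cm = 393 pm.

393 pm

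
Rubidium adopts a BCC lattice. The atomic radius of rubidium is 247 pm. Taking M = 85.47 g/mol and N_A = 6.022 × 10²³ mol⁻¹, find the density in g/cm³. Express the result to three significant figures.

1.53 g/cm³

In a BCC lattice, atoms touch along the body diagonal, so √3·a = 4r, giving a = 570.4 pm = 5.704 × 10^-8 cm.
With Z = 2, ρ = Z·M/(N_A·a³) = 2 × 85.47 / (6.022 × 10²³ × 1.856 × 10^-22) = 1.529 g/cm³.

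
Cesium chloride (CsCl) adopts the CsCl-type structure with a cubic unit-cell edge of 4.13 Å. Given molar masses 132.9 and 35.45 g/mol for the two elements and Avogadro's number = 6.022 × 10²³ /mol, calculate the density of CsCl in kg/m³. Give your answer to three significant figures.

The CsCl-type structure contains Z = 1 formula unit per cell; M(CsCl) = 132.9 + 35.45 = 168.35 g/mol.
a³ = (4.130 × 10^-8 cm)³ = 7.044 × 10^-23 cm³.
ρ = 1 × 168.35 / (6.022 × 10²³ × 7.044 × 10^-23) = 3.968 g/cm³ = 3970 kg/m³.

3970 kg/m³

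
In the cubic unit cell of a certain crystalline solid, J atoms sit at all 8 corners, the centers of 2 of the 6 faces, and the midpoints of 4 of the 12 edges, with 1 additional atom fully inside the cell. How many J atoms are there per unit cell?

4

Corner atoms are shared by 8 cells (1/8 each), face atoms by 2 (1/2 each), edge atoms by 4 (1/4 each), interior atoms are unshared.
Net atoms = 8 × 1/8 + 2 × 1/2 + 4 × 1/4 + 1 = 1 + 1 + 1 + 1 = 4.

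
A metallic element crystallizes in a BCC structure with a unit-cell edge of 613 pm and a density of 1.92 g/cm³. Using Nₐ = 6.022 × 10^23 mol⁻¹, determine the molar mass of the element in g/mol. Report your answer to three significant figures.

A BCC cell has Z = 2 atoms; a = 6.130 × 10^-8 cm.
M = ρ·N_A·a³/Z = 1.92 × 6.022 × 10²³ × 2.303 × 10^-22 / 2 = 133 g/mol.

133 g/mol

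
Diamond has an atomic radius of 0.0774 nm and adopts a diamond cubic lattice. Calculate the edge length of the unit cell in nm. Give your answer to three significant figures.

0.357 nm

In a diamond cubic lattice, nearest neighbors lie along the body diagonal with √3·a = 8r.
a = 8r/√3 = 8 × 0.0774 / 1.7321 = 0.357 nm.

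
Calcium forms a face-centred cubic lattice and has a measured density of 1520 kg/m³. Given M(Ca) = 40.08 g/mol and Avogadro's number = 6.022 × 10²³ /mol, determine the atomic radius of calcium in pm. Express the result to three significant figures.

For an FCC cell (Z = 4), a³ = Z·M/(N_A·ρ) = 4 × 40.08 / (6.022 × 10²³ × 1.520) = 1.751 × 10^-22 cm³, so a = 5.595 × 10^-8 cm = 559.5 pm.
Atoms touch along the face diagonal, so √2·a = 4r, so r = 0.3536 × a = 198 pm.

198 pm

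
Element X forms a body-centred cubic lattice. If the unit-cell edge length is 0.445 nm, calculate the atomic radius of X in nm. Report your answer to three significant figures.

In a BCC lattice, atoms touch along the body diagonal, so √3·a = 4r.
r = √3·a/4 = 1.7321 × 0.445 / 4 = 0.193 nm.

0.193 nm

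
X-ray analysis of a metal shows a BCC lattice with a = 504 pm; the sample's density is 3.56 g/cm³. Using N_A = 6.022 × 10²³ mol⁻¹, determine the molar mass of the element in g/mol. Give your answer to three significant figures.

137 g/mol

A BCC cell has Z = 2 atoms; a = 5.040 × 10^-8 cm.
M = ρ·N_A·a³/Z = 3.56 × 6.022 × 10²³ × 1.280 × 10^-22 / 2 = 137 g/mol.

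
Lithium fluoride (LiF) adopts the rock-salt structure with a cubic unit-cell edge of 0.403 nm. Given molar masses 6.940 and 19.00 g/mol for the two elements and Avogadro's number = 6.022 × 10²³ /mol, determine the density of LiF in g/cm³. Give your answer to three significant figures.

The rock-salt structure contains Z = 4 formula units per cell; M(LiF) = 6.940 + 19.00 = 25.94 g/mol.
a³ = (4.030 × 10^-8 cm)³ = 6.545 × 10^-23 cm³.
ρ = 4 × 25.94 / (6.022 × 10²³ × 6.545 × 10^-23) = 2.633 g/cm³.

2.63 g/cm³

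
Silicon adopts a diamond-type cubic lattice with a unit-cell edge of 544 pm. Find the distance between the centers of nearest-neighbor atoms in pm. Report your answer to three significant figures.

236 pm

In a diamond cubic structure, nearest neighbors lie along the body diagonal with √3·a = 8r; the nearest-neighbor distance equals 2r = 0.4330·a.
d = 0.4330 × 544 = 236 pm.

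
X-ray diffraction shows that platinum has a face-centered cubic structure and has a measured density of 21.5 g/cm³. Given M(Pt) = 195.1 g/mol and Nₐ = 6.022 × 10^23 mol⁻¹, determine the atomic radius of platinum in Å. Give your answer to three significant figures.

1.39 Å

For an FCC cell (Z = 4), a³ = Z·M/(N_A·ρ) = 4 × 195.1 / (6.022 × 10²³ × 21.50) = 6.028 × 10^-23 cm³, so a = 3.921 × 10^-8 cm = 3.921 Å.
Atoms touch along the face diagonal, so √2·a = 4r, so r = 0.3536 × a = 1.39 Å.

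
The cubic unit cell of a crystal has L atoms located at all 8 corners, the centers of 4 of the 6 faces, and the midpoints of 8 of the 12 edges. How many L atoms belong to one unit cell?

5

Corner atoms are shared by 8 cells (1/8 each), face atoms by 2 (1/2 each), edge atoms by 4 (1/4 each).
Net atoms = 8 × 1/8 + 4 × 1/2 + 8 × 1/4 = 1 + 2 + 2 = 5.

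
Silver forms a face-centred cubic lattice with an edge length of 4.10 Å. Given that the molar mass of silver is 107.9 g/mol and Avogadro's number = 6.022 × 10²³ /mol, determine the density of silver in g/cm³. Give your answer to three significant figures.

10.4 g/cm³

An FCC unit cell contains Z = 4 atoms.
Cell volume: a³ = (4.10 Å)³ = (4.100 × 10^-8 cm)³ = 6.892 × 10^-23 cm³.
ρ = Z·M/(N_A·a³) = 4 × 107.9 / (6.022 × 10²³ × 6.892 × 10^-23) = 10.40 g/cm³.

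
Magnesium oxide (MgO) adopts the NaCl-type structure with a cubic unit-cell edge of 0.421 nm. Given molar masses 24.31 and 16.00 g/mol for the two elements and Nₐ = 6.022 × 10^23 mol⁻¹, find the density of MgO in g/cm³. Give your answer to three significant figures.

3.59 g/cm³

The NaCl-type structure contains Z = 4 formula units per cell; M(MgO) = 24.31 + 16.00 = 40.31 g/mol.
a³ = (4.210 × 10^-8 cm)³ = 7.462 × 10^-23 cm³.
ρ = 4 × 40.31 / (6.022 × 10²³ × 7.462 × 10^-23) = 3.588 g/cm³.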